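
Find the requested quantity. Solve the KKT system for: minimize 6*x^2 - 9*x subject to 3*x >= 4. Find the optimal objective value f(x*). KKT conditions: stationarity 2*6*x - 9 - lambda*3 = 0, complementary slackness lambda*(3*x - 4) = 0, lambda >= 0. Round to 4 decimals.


Step 1: Try lambda = 0 (constraint inactive).
x_unc = 9/(2*6) = 0.75
Check: 3*0.75 = 2.25 < 4 -- violated!
Step 2: Constraint must be active: 3*x = 4
x* = 4/3 = 1.3333 (rounded; the exact value 4/3 is used below)
lambda = (2*6*(4/3) - 9)/3 = 2.3333
Step 3: Compute optimal value.
f(x*) = 6*(4/3)^2 - 9*(4/3) = -1.3333


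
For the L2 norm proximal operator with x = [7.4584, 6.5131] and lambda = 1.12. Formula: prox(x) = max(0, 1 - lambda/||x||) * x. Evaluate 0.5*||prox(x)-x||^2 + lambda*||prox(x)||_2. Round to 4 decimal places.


Step 1: Compute ||x||.
||x|| = 9.9019
Step 2: Compute scaling factor.
scale = max(0, 1 - 1.12/9.9019) = 0.8869
Step 3: prox(x) = [6.6148, 5.7764]
||prox(x)|| = 8.7819
Step 4: Proximal objective.
0.5*||prox-x||^2 = 0.6272
lambda*||prox|| = 9.8357
Total = 10.463


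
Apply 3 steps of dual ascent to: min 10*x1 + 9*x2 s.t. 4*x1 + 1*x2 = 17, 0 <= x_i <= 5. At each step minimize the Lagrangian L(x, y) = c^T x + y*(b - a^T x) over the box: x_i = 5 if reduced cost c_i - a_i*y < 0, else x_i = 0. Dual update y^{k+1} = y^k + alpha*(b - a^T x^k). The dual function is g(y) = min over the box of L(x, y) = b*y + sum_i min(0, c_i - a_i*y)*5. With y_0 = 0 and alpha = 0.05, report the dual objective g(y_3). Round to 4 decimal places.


Dual ascent for LP: min 10*x1 + 9*x2, 4*x1 + 1*x2 = 17, 0 <= x_i <= 5
Step 1: y^k = 0.0, reduced costs: (10.0, 9.0)
  x^k = (0.0, 0.0), subgradient = b - a^T x = 17.0
  y^{k+1} = 0.0 + 0.05*17.0 = 0.85
Step 2: y^k = 0.85, reduced costs: (6.6, 8.15)
  x^k = (0.0, 0.0), subgradient = b - a^T x = 17.0
  y^{k+1} = 0.85 + 0.05*17.0 = 1.7
Step 3: y^k = 1.7, reduced costs: (3.2, 7.3)
  x^k = (0.0, 0.0), subgradient = b - a^T x = 17.0
  y^{k+1} = 1.7 + 0.05*17.0 = 2.55
Dual objective at y_3 = 2.55: reduced costs (-0.2, 6.45), box minimizer x = (5.0, 0.0)
g(y_3) = b*y + (c1 - a1*y)*x1 + (c2 - a2*y)*x2 = 17*2.55 + (-0.2)*5.0 + 6.45*0.0 = 43.35 - 1.0 + 0.0 = 42.35


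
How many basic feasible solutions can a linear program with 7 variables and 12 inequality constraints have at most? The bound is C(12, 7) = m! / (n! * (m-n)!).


Each vertex corresponds to some choice of n active constraints out of m, so the number of vertices is at most C(m, n) = m! / (n!(m-n)!).
m = 12, n = 7
Numerator: 12 * 11 * 10 * 9 * 8 * 7 * 6
Denominator: 7! = 5040
C(12, 7) = 792


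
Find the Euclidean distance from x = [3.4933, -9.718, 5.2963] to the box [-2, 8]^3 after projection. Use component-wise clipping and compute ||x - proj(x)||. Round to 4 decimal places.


Project each component onto [-2, 8].
clip(3.4933) = 3.4933, clip(-9.718) = -2.0, clip(5.2963) = 5.2963
Projection = [3.4933, -2.0, 5.2963]
Squared diffs: [0.0, 59.5675, 0.0]
Distance = sqrt(59.5675) = 7.718


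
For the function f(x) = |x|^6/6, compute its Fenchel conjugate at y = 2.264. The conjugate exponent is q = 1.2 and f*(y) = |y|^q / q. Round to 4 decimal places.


The conjugate exponent q satisfies 1/p + 1/q = 1.
p = 6, so q = 6/(6 - 1) = 1.2
|y|^q = 2.264^1.2 = 2.6659
f*(2.264) = 2.6659 / 1.2 = 2.2216


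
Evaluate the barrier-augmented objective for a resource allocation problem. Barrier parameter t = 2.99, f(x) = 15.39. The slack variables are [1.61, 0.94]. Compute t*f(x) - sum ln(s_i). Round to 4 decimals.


Step 1: Compute log-barrier.
ln values: [0.4762, -0.0619]
phi = -(0.4762 - 0.0619) = -0.4144
Step 2: Compute augmented objective.
t*f(x) = 2.99*15.39 = 46.0161
Total = 46.0161 - 0.4144 = 45.6017


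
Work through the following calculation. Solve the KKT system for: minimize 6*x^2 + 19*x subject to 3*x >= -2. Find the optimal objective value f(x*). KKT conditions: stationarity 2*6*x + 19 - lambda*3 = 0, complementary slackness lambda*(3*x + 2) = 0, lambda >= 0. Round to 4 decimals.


Step 1: Try lambda = 0 (constraint inactive).
x_unc = -19/(2*6) = -1.5833
Check: 3*-1.5833 = -4.7499 < -2 -- violated!
Step 2: Constraint must be active: 3*x = -2
x* = -2/3 = -0.6667 (rounded; the exact value -2/3 is used below)
lambda = (2*6*(-2/3) + 19)/3 = 3.6667
Step 3: Compute optimal value.
f(x*) = 6*(-2/3)^2 + 19*(-2/3) = -10.0


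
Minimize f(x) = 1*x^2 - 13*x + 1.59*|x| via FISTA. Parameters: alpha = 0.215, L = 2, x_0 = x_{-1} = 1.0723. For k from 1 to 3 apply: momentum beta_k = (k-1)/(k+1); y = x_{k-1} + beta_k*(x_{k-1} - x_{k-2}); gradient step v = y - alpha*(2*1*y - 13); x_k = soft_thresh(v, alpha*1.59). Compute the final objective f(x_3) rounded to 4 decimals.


FISTA on f(x) = 1*x^2 - 13*x + 1.59*|x|
L = 2, alpha = 0.215
Iteration 1: beta = 0.0, y = 1.0723 + 0.0*(1.0723 - 1.0723) = 1.0723
  grad(y) = -10.8554, v = y - alpha*grad = 3.4062
  prox(v) = soft_thresh(3.4062, 0.3419) = 3.0644
Iteration 2: beta = 0.3333, y = 3.0644 + 0.3333*(3.0644 - 1.0723) = 3.7284
  grad(y) = -5.5432, v = y - alpha*grad = 4.9202
  prox(v) = soft_thresh(4.9202, 0.3419) = 4.5783
Iteration 3: beta = 0.5, y = 4.5783 + 0.5*(4.5783 - 3.0644) = 5.3353
  grad(y) = -2.3294, v = y - alpha*grad = 5.8361
  prox(v) = soft_thresh(5.8361, 0.3419) = 5.4943
f(x_3) = 1*5.4943^2 - 13*5.4943 + 1.59*|5.4943| = -32.5026


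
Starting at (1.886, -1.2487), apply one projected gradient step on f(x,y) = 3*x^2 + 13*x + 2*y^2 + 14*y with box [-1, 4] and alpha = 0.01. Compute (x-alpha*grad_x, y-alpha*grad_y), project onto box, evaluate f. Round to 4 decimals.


Step 1: Compute gradient at (1.886, -1.2487).
grad_x = 2*3*1.886 + 13 = 24.316
grad_y = 2*2*-1.2487 + 14 = 9.0052
Step 2: Gradient step.
x_raw = 1.886 - 0.01*24.316 = 1.6428
y_raw = -1.2487 - 0.01*9.0052 = -1.3388
Step 3: Project onto [-1, 4].
x_proj = clip(1.6428) = 1.6428
y_proj = clip(-1.3388) = -1.0
Step 4: Evaluate f.
f(1.6428, -1.0) = 17.4537


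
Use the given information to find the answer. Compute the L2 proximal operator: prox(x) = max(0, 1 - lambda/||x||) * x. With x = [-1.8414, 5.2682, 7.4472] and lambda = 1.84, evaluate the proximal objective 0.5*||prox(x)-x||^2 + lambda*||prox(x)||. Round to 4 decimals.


Step 1: Compute ||x||.
||x|| = 9.3062
Step 2: Compute scaling factor.
scale = max(0, 1 - 1.84/9.3062) = 0.8023
Step 3: prox(x) = [-1.4773, 4.2266, 5.9748]
||prox(x)|| = 7.4662
Step 4: Proximal objective.
0.5*||prox-x||^2 = 1.6928
lambda*||prox|| = 13.7378
Total = 15.4306


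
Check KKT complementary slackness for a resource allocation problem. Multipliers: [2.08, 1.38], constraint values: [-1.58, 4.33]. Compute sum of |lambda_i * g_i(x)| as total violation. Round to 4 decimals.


KKT complementary slackness check:
lambda_1 * g_1 = 2.08 * -1.58 = -3.2864
lambda_2 * g_2 = 1.38 * 4.33 = 5.9754
Total violation = 3.2864 + 5.9754 = 9.2618


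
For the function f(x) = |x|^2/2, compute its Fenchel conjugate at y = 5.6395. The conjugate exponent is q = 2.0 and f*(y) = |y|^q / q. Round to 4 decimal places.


The conjugate exponent q satisfies 1/p + 1/q = 1.
p = 2, so q = 2/(2 - 1) = 2.0
|y|^q = 5.6395^2.0 = 31.804
f*(5.6395) = 31.804 / 2.0 = 15.902


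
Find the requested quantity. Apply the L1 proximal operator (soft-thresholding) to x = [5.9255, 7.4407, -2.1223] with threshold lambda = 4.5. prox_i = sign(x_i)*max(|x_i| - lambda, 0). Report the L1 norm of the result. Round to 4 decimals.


Soft-thresholding with lambda = 4.5:
prox(5.9255) = sign(5.9255)*max(|5.9255| - 4.5, 0) = 1.4255
prox(7.4407) = sign(7.4407)*max(|7.4407| - 4.5, 0) = 2.9407
prox(-2.1223) = sign(-2.1223)*max(|-2.1223| - 4.5, 0) = 0.0
prox(x) = [1.4255, 2.9407, 0.0]
||prox(x)||_1 = 1.4255 + 2.9407 + 0.0 = 4.3662


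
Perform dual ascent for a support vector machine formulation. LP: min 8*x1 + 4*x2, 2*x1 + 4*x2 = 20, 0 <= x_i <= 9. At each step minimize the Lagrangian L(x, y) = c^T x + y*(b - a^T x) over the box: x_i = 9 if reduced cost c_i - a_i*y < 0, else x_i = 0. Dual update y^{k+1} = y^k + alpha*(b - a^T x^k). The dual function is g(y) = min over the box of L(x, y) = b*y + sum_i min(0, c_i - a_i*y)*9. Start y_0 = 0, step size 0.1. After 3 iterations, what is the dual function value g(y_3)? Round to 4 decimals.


Dual ascent for LP: min 8*x1 + 4*x2, 2*x1 + 4*x2 = 20, 0 <= x_i <= 9
Step 1: y^k = 0.0, reduced costs: (8.0, 4.0)
  x^k = (0.0, 0.0), subgradient = b - a^T x = 20.0
  y^{k+1} = 0.0 + 0.1*20.0 = 2.0
Step 2: y^k = 2.0, reduced costs: (4.0, -4.0)
  x^k = (0.0, 9.0), subgradient = b - a^T x = -16.0
  y^{k+1} = 2.0 + 0.1*-16.0 = 0.4
Step 3: y^k = 0.4, reduced costs: (7.2, 2.4)
  x^k = (0.0, 0.0), subgradient = b - a^T x = 20.0
  y^{k+1} = 0.4 + 0.1*20.0 = 2.4
Dual objective at y_3 = 2.4: reduced costs (3.2, -5.6), box minimizer x = (0.0, 9.0)
g(y_3) = b*y + (c1 - a1*y)*x1 + (c2 - a2*y)*x2 = 20*2.4 + 3.2*0.0 + (-5.6)*9.0 = 48.0 + 0.0 - 50.4 = -2.4


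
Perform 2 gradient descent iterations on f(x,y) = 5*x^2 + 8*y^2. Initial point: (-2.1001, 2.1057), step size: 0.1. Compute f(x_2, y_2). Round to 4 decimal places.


Gradient descent on f(x,y) = 5*x^2 + 8*y^2.
Starting point: (-2.1001, 2.1057), alpha = 0.1
Step 1: grad_x = 2*5*-2.1001 = -21.001, grad_y = 2*8*2.1057 = 33.6912
  x_1 = -2.1001 - 0.1*-21.001 = 0.0
  y_1 = 2.1057 - 0.1*33.6912 = -1.2634
Step 2: grad_x = 2*5*0.0 = 0.0, grad_y = 2*8*-1.2634 = -20.2147
  x_2 = 0.0 - 0.1*0.0 = 0.0
  y_2 = -1.2634 - 0.1*-20.2147 = 0.7581
f(0.0, 0.7581) = 5*0.0^2 + 8*0.7581^2 = 4.5971


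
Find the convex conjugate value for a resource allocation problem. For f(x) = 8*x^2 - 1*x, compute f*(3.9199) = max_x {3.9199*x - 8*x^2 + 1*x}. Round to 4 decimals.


f*(y) = sup_x {y*x - a*x^2 - b*x} = sup_x {(y-b)*x - a*x^2}
FOC: (y - b) - 2a*x = 0 => x* = (y - b)/(2a)
x* = (3.9199 + 1)/(2*8) = 0.3075
f*(3.9199) = (y-b)^2/(4a) = (3.9199 + 1)^2/(4*8)
= 24.2054/32 = 0.7564


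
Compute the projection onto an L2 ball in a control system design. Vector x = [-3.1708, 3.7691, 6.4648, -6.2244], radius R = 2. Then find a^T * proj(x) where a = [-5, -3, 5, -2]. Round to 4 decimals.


Step 1: Compute ||x|| (intermediates to 6 decimals).
||x|| = sqrt((-3.1708)^2 + 3.7691^2 + 6.4648^2 + (-6.2244)^2) = 10.237035
Step 2: Project.
Since ||x|| > R, scale = R/||x|| = 2/10.237035 = 0.195369, proj(x) = scale * x
proj(x) = [-0.619476, 0.736365, 1.263022, -1.216055]
Step 3: Dot product.
a^T * proj(x) = -5*(-0.619476) - 3*0.736365 + 5*1.263022 - 2*(-1.216055) = 9.6355


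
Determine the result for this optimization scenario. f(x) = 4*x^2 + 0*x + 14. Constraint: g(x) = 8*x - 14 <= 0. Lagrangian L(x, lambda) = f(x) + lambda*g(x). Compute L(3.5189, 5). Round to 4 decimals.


Step 1: Evaluate f(x).
f(3.5189) = 4*3.5189^2 + 0*3.5189 + 14 = 63.5306
Step 2: Evaluate g(x).
g(3.5189) = 8*3.5189 - 14 = 14.1512
Step 3: Compute Lagrangian.
L = 63.5306 + 5*14.1512 = 134.2866


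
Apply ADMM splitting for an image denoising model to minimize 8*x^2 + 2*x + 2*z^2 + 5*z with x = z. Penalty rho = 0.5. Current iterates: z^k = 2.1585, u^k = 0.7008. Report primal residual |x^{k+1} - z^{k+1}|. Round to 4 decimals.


ADMM iteration with rho = 0.5, z^k = 2.1585, u^k = 0.7008
Step 1: x-update.
Minimize 8*x^2 + 2*x + (0.5/2)*(x - 2.1585 + 0.7008)^2
FOC: (2*8 + 0.5)*x = -2 + 0.5*(2.1585 - 0.7008)
x^{k+1} = -0.077
Step 2: z-update.
Minimize 2*z^2 + 5*z + (0.5/2)*(-0.077 - z + 0.7008)^2
FOC: (2*2 + 0.5)*z = -5 + 0.5*(-0.077 + 0.7008)
z^{k+1} = -1.0418
Step 3: u-update.
u^{k+1} = 0.7008 - 0.077 + 1.0418 = 1.6656
Step 4: Primal residual = |-0.077 + 1.0418| = 0.9648


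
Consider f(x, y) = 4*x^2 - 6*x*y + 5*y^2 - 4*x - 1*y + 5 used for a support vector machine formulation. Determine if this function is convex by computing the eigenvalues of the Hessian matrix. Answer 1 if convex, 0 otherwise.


The Hessian of f(x,y) = 4*x^2 - 6*x*y + 5*y^2 - 4*x - 1*y + 5 is:
H = [[8, -6], [-6, 10]]
Trace = 8 + 10 = 18
Determinant = 8*10 - (-6)^2 = 44
Discriminant = (18)^2 - 4*44 = 148.0
Eigenvalues: lambda_1 = 2.9172, lambda_2 = 15.0828
The function is convex.

1


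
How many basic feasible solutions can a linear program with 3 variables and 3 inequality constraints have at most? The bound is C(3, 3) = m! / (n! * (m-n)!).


Each vertex corresponds to some choice of n active constraints out of m, so the number of vertices is at most C(m, n) = m! / (n!(m-n)!).
m = 3, n = 3
Numerator: 3 * 2 * 1
Denominator: 3! = 6
C(3, 3) = 1


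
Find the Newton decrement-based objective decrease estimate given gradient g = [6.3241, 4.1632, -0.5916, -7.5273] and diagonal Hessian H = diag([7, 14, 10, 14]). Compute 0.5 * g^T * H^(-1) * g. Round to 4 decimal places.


Step 1: H is diagonal, so H^(-1) * g = [0.9034, 0.2974, -0.0592, -0.5377].
Step 2: g^T H^(-1) g = sum_i g_i^2 / H_ii
  = (6.3241)^2/7 + (4.1632)^2/14 + (-0.5916)^2/10 + (-7.5273)^2/14
  = 5.7135 + 1.238 + 0.035 + 4.0472 = 11.0336
Step 3: Objective decrease = 0.5 * g^T H^(-1) g = 5.5168


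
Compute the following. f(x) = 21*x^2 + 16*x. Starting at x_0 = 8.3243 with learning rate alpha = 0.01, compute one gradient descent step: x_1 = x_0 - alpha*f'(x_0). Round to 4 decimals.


We compute the gradient at x_0 and apply the update.
f'(x) = 42*x + 16
f'(8.3243) = 42*8.3243 + 16 = 365.6206
x_1 = 8.3243 - 0.01*365.6206 = 4.6681


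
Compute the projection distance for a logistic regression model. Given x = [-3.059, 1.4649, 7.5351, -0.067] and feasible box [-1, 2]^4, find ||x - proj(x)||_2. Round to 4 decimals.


Project each component onto [-1, 2].
clip(-3.059) = -1.0, clip(1.4649) = 1.4649, clip(7.5351) = 2.0, clip(-0.067) = -0.067
Projection = [-1.0, 1.4649, 2.0, -0.067]
Squared diffs: [4.2395, 0.0, 30.6373, 0.0]
Distance = sqrt(34.8768) = 5.9057


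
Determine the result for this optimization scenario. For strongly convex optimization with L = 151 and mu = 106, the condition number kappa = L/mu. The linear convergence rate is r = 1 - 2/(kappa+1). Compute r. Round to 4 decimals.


Step 1: Compute the condition number.
kappa = L/mu = 151/106 = 1.4245
Step 2: Compute the convergence rate.
r = 1 - 2/(kappa + 1) = 1 - 2*mu/(L + mu) = (L - mu)/(L + mu) = 45/257 = 0.1751


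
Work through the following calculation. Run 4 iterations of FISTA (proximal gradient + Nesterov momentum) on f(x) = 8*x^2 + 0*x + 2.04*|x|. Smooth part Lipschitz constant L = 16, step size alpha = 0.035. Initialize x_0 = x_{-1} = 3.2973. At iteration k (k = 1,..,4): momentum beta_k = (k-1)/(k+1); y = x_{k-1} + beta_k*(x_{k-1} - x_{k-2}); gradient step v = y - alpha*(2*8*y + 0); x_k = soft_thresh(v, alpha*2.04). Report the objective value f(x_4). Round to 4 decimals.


FISTA on f(x) = 8*x^2 + 0*x + 2.04*|x|
L = 16, alpha = 0.035
Iteration 1: beta = 0.0, y = 3.2973 + 0.0*(3.2973 - 3.2973) = 3.2973
  grad(y) = 52.7568, v = y - alpha*grad = 1.4508
  prox(v) = soft_thresh(1.4508, 0.0714) = 1.3794
Iteration 2: beta = 0.3333, y = 1.3794 + 0.3333*(1.3794 - 3.2973) = 0.7401
  grad(y) = 11.8419, v = y - alpha*grad = 0.3257
  prox(v) = soft_thresh(0.3257, 0.0714) = 0.2543
Iteration 3: beta = 0.5, y = 0.2543 + 0.5*(0.2543 - 1.3794) = -0.3083
  grad(y) = -4.9333, v = y - alpha*grad = -0.1357
  prox(v) = soft_thresh(-0.1357, 0.0714) = -0.0643
Iteration 4: beta = 0.6, y = -0.0643 + 0.6*(-0.0643 - 0.2543) = -0.2554
  grad(y) = -4.086, v = y - alpha*grad = -0.1124
  prox(v) = soft_thresh(-0.1124, 0.0714) = -0.041
f(x_4) = 8*(-0.041)^2 + 0*(-0.041) + 2.04*|-0.041| = 0.097


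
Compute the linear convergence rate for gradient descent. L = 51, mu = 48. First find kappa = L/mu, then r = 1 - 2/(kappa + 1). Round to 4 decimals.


Step 1: Compute the condition number.
kappa = L/mu = 51/48 = 1.0625
Step 2: Compute the convergence rate.
r = 1 - 2/(kappa + 1) = 1 - 2*mu/(L + mu) = (L - mu)/(L + mu) = 3/99 = 0.0303


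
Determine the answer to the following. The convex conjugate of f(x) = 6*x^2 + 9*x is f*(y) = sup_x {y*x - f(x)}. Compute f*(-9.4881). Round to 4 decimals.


f*(y) = sup_x {y*x - a*x^2 - b*x} = sup_x {(y-b)*x - a*x^2}
FOC: (y - b) - 2a*x = 0 => x* = (y - b)/(2a)
x* = (-9.4881 - 9)/(2*6) = -1.5407
f*(-9.4881) = (y-b)^2/(4a) = (-9.4881 - 9)^2/(4*6)
= 341.8098/24 = 14.2421


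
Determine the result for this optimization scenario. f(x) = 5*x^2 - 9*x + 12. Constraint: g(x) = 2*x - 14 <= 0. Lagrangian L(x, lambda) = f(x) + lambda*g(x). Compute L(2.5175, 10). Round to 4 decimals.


Step 1: Evaluate f(x).
f(2.5175) = 5*2.5175^2 - 9*2.5175 + 12 = 21.0315
Step 2: Evaluate g(x).
g(2.5175) = 2*2.5175 - 14 = -8.965
Step 3: Compute Lagrangian.
L = 21.0315 + 10*-8.965 = -68.6185


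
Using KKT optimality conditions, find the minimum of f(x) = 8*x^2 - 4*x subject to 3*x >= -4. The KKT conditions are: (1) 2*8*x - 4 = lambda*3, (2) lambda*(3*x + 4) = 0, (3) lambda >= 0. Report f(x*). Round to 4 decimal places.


Step 1: Try lambda = 0 (constraint inactive).
Stationarity: 2*8*x - 4 = 0
x* = 4/(2*8) = 0.25
Check constraint: 3*0.25 = 0.75 >= -4 -- satisfied.
Step 2: Compute optimal value.
f(x*) = 8*0.25^2 - 4*0.25 = -0.5


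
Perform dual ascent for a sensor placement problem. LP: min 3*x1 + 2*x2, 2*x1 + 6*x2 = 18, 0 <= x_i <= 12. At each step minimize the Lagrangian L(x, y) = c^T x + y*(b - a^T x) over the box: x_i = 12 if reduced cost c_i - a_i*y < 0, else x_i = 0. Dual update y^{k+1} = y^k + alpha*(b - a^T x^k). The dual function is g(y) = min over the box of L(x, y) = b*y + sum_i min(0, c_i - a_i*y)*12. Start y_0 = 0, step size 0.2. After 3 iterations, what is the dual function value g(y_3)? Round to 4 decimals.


Dual ascent for LP: min 3*x1 + 2*x2, 2*x1 + 6*x2 = 18, 0 <= x_i <= 12
Step 1: y^k = 0.0, reduced costs: (3.0, 2.0)
  x^k = (0.0, 0.0), subgradient = b - a^T x = 18.0
  y^{k+1} = 0.0 + 0.2*18.0 = 3.6
Step 2: y^k = 3.6, reduced costs: (-4.2, -19.6)
  x^k = (12.0, 12.0), subgradient = b - a^T x = -78.0
  y^{k+1} = 3.6 + 0.2*-78.0 = -12.0
Step 3: y^k = -12.0, reduced costs: (27.0, 74.0)
  x^k = (0.0, 0.0), subgradient = b - a^T x = 18.0
  y^{k+1} = -12.0 + 0.2*18.0 = -8.4
Dual objective at y_3 = -8.4: reduced costs (19.8, 52.4), box minimizer x = (0.0, 0.0)
g(y_3) = b*y + (c1 - a1*y)*x1 + (c2 - a2*y)*x2 = 18*(-8.4) + 19.8*0.0 + 52.4*0.0 = -151.2 + 0.0 + 0.0 = -151.2


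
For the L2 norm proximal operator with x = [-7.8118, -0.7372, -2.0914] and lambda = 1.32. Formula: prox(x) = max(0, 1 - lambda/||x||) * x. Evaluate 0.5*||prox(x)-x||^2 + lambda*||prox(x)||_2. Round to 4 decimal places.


Step 1: Compute ||x||.
||x|| = 8.1204
Step 2: Compute scaling factor.
scale = max(0, 1 - 1.32/8.1204) = 0.8374
Step 3: prox(x) = [-6.542, -0.6174, -1.7514]
||prox(x)|| = 6.8004
Step 4: Proximal objective.
0.5*||prox-x||^2 = 0.8712
lambda*||prox|| = 8.9765
Total = 9.8478


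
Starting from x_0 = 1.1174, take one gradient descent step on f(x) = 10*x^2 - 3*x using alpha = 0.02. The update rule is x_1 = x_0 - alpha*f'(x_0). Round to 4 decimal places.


We compute the gradient at x_0 and apply the update.
f'(x) = 20*x - 3
f'(1.1174) = 20*1.1174 - 3 = 19.348
x_1 = 1.1174 - 0.02*19.348 = 0.7304


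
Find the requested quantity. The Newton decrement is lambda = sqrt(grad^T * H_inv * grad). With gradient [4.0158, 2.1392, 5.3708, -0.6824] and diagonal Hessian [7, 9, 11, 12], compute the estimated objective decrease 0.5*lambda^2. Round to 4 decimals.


Step 1: H is diagonal, so H^(-1) * g = [0.5737, 0.2377, 0.4883, -0.0569].
Step 2: g^T H^(-1) g = sum_i g_i^2 / H_ii
  = (4.0158)^2/7 + (2.1392)^2/9 + (5.3708)^2/11 + (-0.6824)^2/12
  = 2.3038 + 0.5085 + 2.6223 + 0.0388 = 5.4734
Step 3: Objective decrease = 0.5 * g^T H^(-1) g = 2.7367


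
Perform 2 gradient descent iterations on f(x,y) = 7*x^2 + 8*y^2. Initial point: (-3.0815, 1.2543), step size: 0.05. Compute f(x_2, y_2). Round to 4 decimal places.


Gradient descent on f(x,y) = 7*x^2 + 8*y^2.
Starting point: (-3.0815, 1.2543), alpha = 0.05
Step 1: grad_x = 2*7*-3.0815 = -43.141, grad_y = 2*8*1.2543 = 20.0688
  x_1 = -3.0815 - 0.05*-43.141 = -0.9245
  y_1 = 1.2543 - 0.05*20.0688 = 0.2509
Step 2: grad_x = 2*7*-0.9245 = -12.9423, grad_y = 2*8*0.2509 = 4.0138
  x_2 = -0.9245 - 0.05*-12.9423 = -0.2773
  y_2 = 0.2509 - 0.05*4.0138 = 0.0502
f(-0.2773, 0.0502) = 7*(-0.2773)^2 + 8*0.0502^2 = 0.5585


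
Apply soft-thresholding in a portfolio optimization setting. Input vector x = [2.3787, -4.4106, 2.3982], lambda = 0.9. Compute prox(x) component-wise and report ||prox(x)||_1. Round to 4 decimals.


Soft-thresholding with lambda = 0.9:
prox(2.3787) = sign(2.3787)*max(|2.3787| - 0.9, 0) = 1.4787
prox(-4.4106) = sign(-4.4106)*max(|-4.4106| - 0.9, 0) = -3.5106
prox(2.3982) = sign(2.3982)*max(|2.3982| - 0.9, 0) = 1.4982
prox(x) = [1.4787, -3.5106, 1.4982]
||prox(x)||_1 = 1.4787 + 3.5106 + 1.4982 = 6.4875


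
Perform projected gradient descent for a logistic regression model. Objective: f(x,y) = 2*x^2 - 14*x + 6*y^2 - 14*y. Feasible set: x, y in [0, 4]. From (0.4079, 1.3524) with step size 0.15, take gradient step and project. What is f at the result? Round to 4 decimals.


Step 1: Compute gradient at (0.4079, 1.3524).
grad_x = 2*2*0.4079 - 14 = -12.3684
grad_y = 2*6*1.3524 - 14 = 2.2288
Step 2: Gradient step.
x_raw = 0.4079 - 0.15*-12.3684 = 2.2632
y_raw = 1.3524 - 0.15*2.2288 = 1.0181
Step 3: Project onto [0, 4].
x_proj = clip(2.2632) = 2.2632
y_proj = clip(1.0181) = 1.0181
Step 4: Evaluate f.
f(2.2632, 1.0181) = -29.4747


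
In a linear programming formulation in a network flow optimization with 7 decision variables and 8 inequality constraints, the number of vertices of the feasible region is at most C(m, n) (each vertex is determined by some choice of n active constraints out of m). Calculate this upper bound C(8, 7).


Each vertex corresponds to some choice of n active constraints out of m, so the number of vertices is at most C(m, n) = m! / (n!(m-n)!).
m = 8, n = 7
Numerator: 8 * 7 * 6 * 5 * 4 * 3 * 2
Denominator: 7! = 5040
C(8, 7) = 8


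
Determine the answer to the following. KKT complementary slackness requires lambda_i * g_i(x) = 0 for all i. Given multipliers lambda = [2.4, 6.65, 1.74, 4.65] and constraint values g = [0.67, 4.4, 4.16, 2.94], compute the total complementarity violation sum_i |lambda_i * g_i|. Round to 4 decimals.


KKT complementary slackness check:
lambda_1 * g_1 = 2.4 * 0.67 = 1.608
lambda_2 * g_2 = 6.65 * 4.4 = 29.26
lambda_3 * g_3 = 1.74 * 4.16 = 7.2384
lambda_4 * g_4 = 4.65 * 2.94 = 13.671
Total violation = 1.608 + 29.26 + 7.2384 + 13.671 = 51.7774


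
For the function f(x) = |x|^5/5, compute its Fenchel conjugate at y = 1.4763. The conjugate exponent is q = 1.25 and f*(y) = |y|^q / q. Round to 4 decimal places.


The conjugate exponent q satisfies 1/p + 1/q = 1.
p = 5, so q = 5/(5 - 1) = 1.25
|y|^q = 1.4763^1.25 = 1.6273
f*(1.4763) = 1.6273 / 1.25 = 1.3018


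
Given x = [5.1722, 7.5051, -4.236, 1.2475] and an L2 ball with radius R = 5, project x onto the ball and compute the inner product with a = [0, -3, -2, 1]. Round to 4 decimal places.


Step 1: Compute ||x|| (intermediates to 6 decimals).
||x|| = sqrt(5.1722^2 + 7.5051^2 + (-4.236)^2 + 1.2475^2) = 10.128086
Step 2: Project.
Since ||x|| > R, scale = R/||x|| = 5/10.128086 = 0.493677, proj(x) = scale * x
proj(x) = [2.553396, 3.705095, -2.091216, 0.615862]
Step 3: Dot product.
a^T * proj(x) = 0*2.553396 - 3*3.705095 - 2*(-2.091216) + 1*0.615862 = -6.317


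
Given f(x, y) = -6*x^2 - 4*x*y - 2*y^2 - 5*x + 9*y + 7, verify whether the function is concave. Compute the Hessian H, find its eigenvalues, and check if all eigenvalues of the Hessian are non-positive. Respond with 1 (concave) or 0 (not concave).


The Hessian of f(x,y) = -6*x^2 - 4*x*y - 2*y^2 - 5*x + 9*y + 7 is:
H = [[-12, -4], [-4, -4]]
Trace = -12 - 4 = -16
Determinant = -12*-4 - (-4)^2 = 32
Discriminant = (-16)^2 - 4*32 = 128.0
Eigenvalues: lambda_1 = -13.6569, lambda_2 = -2.3431
The function is concave.

1


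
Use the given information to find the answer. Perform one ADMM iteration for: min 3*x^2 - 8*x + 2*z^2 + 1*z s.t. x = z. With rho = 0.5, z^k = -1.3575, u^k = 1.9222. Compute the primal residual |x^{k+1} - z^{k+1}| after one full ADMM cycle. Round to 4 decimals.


ADMM iteration with rho = 0.5, z^k = -1.3575, u^k = 1.9222
Step 1: x-update.
Minimize 3*x^2 - 8*x + (0.5/2)*(x + 1.3575 + 1.9222)^2
FOC: (2*3 + 0.5)*x = 8 + 0.5*(-1.3575 - 1.9222)
x^{k+1} = 0.9785
Step 2: z-update.
Minimize 2*z^2 + 1*z + (0.5/2)*(0.9785 - z + 1.9222)^2
FOC: (2*2 + 0.5)*z = -1 + 0.5*(0.9785 + 1.9222)
z^{k+1} = 0.1001
Step 3: u-update.
u^{k+1} = 1.9222 + 0.9785 - 0.1001 = 2.8006
Step 4: Primal residual = |0.9785 - 0.1001| = 0.8784


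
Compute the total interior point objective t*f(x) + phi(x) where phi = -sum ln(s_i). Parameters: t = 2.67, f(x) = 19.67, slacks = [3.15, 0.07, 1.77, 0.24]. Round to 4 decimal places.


Step 1: Compute log-barrier.
ln values: [1.1474, -2.6593, 0.571, -1.4271]
phi = -(1.1474 - 2.6593 + 0.571 - 1.4271) = 2.368
Step 2: Compute augmented objective.
t*f(x) = 2.67*19.67 = 52.5189
Total = 52.5189 + 2.368 = 54.8869


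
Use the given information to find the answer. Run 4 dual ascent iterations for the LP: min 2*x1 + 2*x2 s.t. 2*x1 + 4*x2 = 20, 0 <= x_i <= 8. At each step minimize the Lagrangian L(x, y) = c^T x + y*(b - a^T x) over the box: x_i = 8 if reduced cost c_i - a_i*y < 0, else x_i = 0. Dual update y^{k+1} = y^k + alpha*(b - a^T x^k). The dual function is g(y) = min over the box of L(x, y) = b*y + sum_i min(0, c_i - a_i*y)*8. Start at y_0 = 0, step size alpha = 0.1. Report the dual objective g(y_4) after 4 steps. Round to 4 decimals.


Dual ascent for LP: min 2*x1 + 2*x2, 2*x1 + 4*x2 = 20, 0 <= x_i <= 8
Step 1: y^k = 0.0, reduced costs: (2.0, 2.0)
  x^k = (0.0, 0.0), subgradient = b - a^T x = 20.0
  y^{k+1} = 0.0 + 0.1*20.0 = 2.0
Step 2: y^k = 2.0, reduced costs: (-2.0, -6.0)
  x^k = (8.0, 8.0), subgradient = b - a^T x = -28.0
  y^{k+1} = 2.0 + 0.1*-28.0 = -0.8
Step 3: y^k = -0.8, reduced costs: (3.6, 5.2)
  x^k = (0.0, 0.0), subgradient = b - a^T x = 20.0
  y^{k+1} = -0.8 + 0.1*20.0 = 1.2
Step 4: y^k = 1.2, reduced costs: (-0.4, -2.8)
  x^k = (8.0, 8.0), subgradient = b - a^T x = -28.0
  y^{k+1} = 1.2 + 0.1*-28.0 = -1.6
Dual objective at y_4 = -1.6: reduced costs (5.2, 8.4), box minimizer x = (0.0, 0.0)
g(y_4) = b*y + (c1 - a1*y)*x1 + (c2 - a2*y)*x2 = 20*(-1.6) + 5.2*0.0 + 8.4*0.0 = -32.0 + 0.0 + 0.0 = -32.0


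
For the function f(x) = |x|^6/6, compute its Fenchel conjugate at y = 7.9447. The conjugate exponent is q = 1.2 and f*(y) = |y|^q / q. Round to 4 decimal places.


The conjugate exponent q satisfies 1/p + 1/q = 1.
p = 6, so q = 6/(6 - 1) = 1.2
|y|^q = 7.9447^1.2 = 12.0252
f*(7.9447) = 12.0252 / 1.2 = 10.021


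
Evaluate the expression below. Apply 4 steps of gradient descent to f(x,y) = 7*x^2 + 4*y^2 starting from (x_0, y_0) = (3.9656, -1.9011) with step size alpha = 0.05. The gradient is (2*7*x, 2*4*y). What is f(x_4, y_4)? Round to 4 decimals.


Gradient descent on f(x,y) = 7*x^2 + 4*y^2.
Starting point: (3.9656, -1.9011), alpha = 0.05
Step 1: grad_x = 2*7*3.9656 = 55.5184, grad_y = 2*4*-1.9011 = -15.2088
  x_1 = 3.9656 - 0.05*55.5184 = 1.1897
  y_1 = -1.9011 - 0.05*-15.2088 = -1.1407
Step 2: grad_x = 2*7*1.1897 = 16.6555, grad_y = 2*4*-1.1407 = -9.1253
  x_2 = 1.1897 - 0.05*16.6555 = 0.3569
  y_2 = -1.1407 - 0.05*-9.1253 = -0.6844
Step 3: grad_x = 2*7*0.3569 = 4.9967, grad_y = 2*4*-0.6844 = -5.4752
  x_3 = 0.3569 - 0.05*4.9967 = 0.1071
  y_3 = -0.6844 - 0.05*-5.4752 = -0.4106
Step 4: grad_x = 2*7*0.1071 = 1.499, grad_y = 2*4*-0.4106 = -3.2851
  x_4 = 0.1071 - 0.05*1.499 = 0.0321
  y_4 = -0.4106 - 0.05*-3.2851 = -0.2464
f(0.0321, -0.2464) = 7*0.0321^2 + 4*(-0.2464)^2 = 0.25


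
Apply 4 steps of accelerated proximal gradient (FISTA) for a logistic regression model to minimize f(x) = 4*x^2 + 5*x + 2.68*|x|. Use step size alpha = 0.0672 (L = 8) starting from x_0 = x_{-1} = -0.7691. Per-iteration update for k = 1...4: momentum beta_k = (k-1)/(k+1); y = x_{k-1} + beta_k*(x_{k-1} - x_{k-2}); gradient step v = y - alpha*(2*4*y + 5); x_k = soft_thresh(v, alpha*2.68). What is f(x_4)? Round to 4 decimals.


FISTA on f(x) = 4*x^2 + 5*x + 2.68*|x|
L = 8, alpha = 0.0672
Iteration 1: beta = 0.0, y = -0.7691 + 0.0*(-0.7691 + 0.7691) = -0.7691
  grad(y) = -1.1528, v = y - alpha*grad = -0.6916
  prox(v) = soft_thresh(-0.6916, 0.1801) = -0.5115
Iteration 2: beta = 0.3333, y = -0.5115 + 0.3333*(-0.5115 + 0.7691) = -0.4257
  grad(y) = 1.5946, v = y - alpha*grad = -0.5328
  prox(v) = soft_thresh(-0.5328, 0.1801) = -0.3527
Iteration 3: beta = 0.5, y = -0.3527 + 0.5*(-0.3527 + 0.5115) = -0.2733
  grad(y) = 2.8133, v = y - alpha*grad = -0.4624
  prox(v) = soft_thresh(-0.4624, 0.1801) = -0.2823
Iteration 4: beta = 0.6, y = -0.2823 + 0.6*(-0.2823 + 0.3527) = -0.24
  grad(y) = 3.0797, v = y - alpha*grad = -0.447
  prox(v) = soft_thresh(-0.447, 0.1801) = -0.2669
f(x_4) = 4*(-0.2669)^2 + 5*(-0.2669) + 2.68*|-0.2669| = -0.3343


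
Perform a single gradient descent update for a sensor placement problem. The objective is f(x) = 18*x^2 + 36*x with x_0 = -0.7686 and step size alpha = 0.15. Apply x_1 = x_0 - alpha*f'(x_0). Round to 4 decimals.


We compute the gradient at x_0 and apply the update.
f'(x) = 36*x + 36
f'(-0.7686) = 36*-0.7686 + 36 = 8.3304
x_1 = -0.7686 - 0.15*8.3304 = -2.0182


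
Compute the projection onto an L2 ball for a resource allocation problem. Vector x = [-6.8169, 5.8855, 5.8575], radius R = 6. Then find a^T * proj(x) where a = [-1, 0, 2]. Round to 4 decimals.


Step 1: Compute ||x|| (intermediates to 6 decimals).
||x|| = sqrt((-6.8169)^2 + 5.8855^2 + 5.8575^2) = 10.743349
Step 2: Project.
Since ||x|| > R, scale = R/||x|| = 6/10.743349 = 0.558485, proj(x) = scale * x
proj(x) = [-3.807136, 3.286963, 3.271326]
Step 3: Dot product.
a^T * proj(x) = -1*(-3.807136) + 0*3.286963 + 2*3.271326 = 10.3498


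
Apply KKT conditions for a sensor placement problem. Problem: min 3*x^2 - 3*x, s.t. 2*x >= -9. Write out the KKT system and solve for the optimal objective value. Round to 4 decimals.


Step 1: Try lambda = 0 (constraint inactive).
Stationarity: 2*3*x - 3 = 0
x* = 3/(2*3) = 0.5
Check constraint: 2*0.5 = 1.0 >= -9 -- satisfied.
Step 2: Compute optimal value.
f(x*) = 3*0.5^2 - 3*0.5 = -0.75


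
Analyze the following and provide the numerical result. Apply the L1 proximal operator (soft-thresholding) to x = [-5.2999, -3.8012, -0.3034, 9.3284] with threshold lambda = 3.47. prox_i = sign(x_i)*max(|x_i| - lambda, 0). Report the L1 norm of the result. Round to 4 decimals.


Soft-thresholding with lambda = 3.47:
prox(-5.2999) = sign(-5.2999)*max(|-5.2999| - 3.47, 0) = -1.8299
prox(-3.8012) = sign(-3.8012)*max(|-3.8012| - 3.47, 0) = -0.3312
prox(-0.3034) = sign(-0.3034)*max(|-0.3034| - 3.47, 0) = 0.0
prox(9.3284) = sign(9.3284)*max(|9.3284| - 3.47, 0) = 5.8584
prox(x) = [-1.8299, -0.3312, 0.0, 5.8584]
||prox(x)||_1 = 1.8299 + 0.3312 + 0.0 + 5.8584 = 8.0195


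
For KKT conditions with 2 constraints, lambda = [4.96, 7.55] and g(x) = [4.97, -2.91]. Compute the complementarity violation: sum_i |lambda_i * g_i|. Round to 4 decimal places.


KKT complementary slackness check:
lambda_1 * g_1 = 4.96 * 4.97 = 24.6512
lambda_2 * g_2 = 7.55 * -2.91 = -21.9705
Total violation = 24.6512 + 21.9705 = 46.6217


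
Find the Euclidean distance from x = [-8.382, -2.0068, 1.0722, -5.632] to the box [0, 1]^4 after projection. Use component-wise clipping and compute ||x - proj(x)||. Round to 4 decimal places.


Project each component onto [0, 1].
clip(-8.382) = 0.0, clip(-2.0068) = 0.0, clip(1.0722) = 1.0, clip(-5.632) = 0.0
Projection = [0.0, 0.0, 1.0, 0.0]
Squared diffs: [70.2579, 4.0272, 0.0052, 31.7194]
Distance = sqrt(106.0097) = 10.2961


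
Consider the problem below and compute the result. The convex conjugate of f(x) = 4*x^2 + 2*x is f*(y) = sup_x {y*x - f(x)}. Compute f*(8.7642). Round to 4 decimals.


f*(y) = sup_x {y*x - a*x^2 - b*x} = sup_x {(y-b)*x - a*x^2}
FOC: (y - b) - 2a*x = 0 => x* = (y - b)/(2a)
x* = (8.7642 - 2)/(2*4) = 0.8455
f*(8.7642) = (y-b)^2/(4a) = (8.7642 - 2)^2/(4*4)
= 45.7544/16 = 2.8597


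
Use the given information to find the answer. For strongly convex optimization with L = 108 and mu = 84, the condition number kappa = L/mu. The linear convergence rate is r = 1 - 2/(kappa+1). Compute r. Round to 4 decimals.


Step 1: Compute the condition number.
kappa = L/mu = 108/84 = 1.2857
Step 2: Compute the convergence rate.
r = 1 - 2/(kappa + 1) = 1 - 2*mu/(L + mu) = (L - mu)/(L + mu) = 24/192 = 0.125


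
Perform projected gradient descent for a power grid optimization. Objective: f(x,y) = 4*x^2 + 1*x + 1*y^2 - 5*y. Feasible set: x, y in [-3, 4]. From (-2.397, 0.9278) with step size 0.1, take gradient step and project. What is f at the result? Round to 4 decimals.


Step 1: Compute gradient at (-2.397, 0.9278).
grad_x = 2*4*-2.397 + 1 = -18.176
grad_y = 2*1*0.9278 - 5 = -3.1444
Step 2: Gradient step.
x_raw = -2.397 - 0.1*-18.176 = -0.5794
y_raw = 0.9278 - 0.1*-3.1444 = 1.2422
Step 3: Project onto [-3, 4].
x_proj = clip(-0.5794) = -0.5794
y_proj = clip(1.2422) = 1.2422
Step 4: Evaluate f.
f(-0.5794, 1.2422) = -3.9046


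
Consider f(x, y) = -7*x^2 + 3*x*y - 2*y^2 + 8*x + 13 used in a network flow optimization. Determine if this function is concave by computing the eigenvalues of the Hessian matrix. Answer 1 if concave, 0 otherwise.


The Hessian of f(x,y) = -7*x^2 + 3*x*y - 2*y^2 + 8*x + 13 is:
H = [[-14, 3], [3, -4]]
Trace = -14 - 4 = -18
Determinant = -14*-4 - (3)^2 = 47
Discriminant = (-18)^2 - 4*47 = 136.0
Eigenvalues: lambda_1 = -14.831, lambda_2 = -3.169
The function is concave.

1


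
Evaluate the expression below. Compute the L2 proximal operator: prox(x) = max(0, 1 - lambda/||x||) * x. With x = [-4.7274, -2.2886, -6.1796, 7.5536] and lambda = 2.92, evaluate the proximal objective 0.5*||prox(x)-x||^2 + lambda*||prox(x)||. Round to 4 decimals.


Step 1: Compute ||x||.
||x|| = 11.0829
Step 2: Compute scaling factor.
scale = max(0, 1 - 2.92/11.0829) = 0.7365
Step 3: prox(x) = [-3.4819, -1.6856, -4.5515, 5.5635]
||prox(x)|| = 8.1629
Step 4: Proximal objective.
0.5*||prox-x||^2 = 4.2632
lambda*||prox|| = 23.8357
Total = 28.0988


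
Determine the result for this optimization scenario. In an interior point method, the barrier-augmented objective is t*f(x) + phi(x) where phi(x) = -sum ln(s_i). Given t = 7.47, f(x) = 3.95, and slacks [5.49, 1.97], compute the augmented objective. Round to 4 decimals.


Step 1: Compute log-barrier.
ln values: [1.7029, 0.678]
phi = -(1.7029 + 0.678) = -2.381
Step 2: Compute augmented objective.
t*f(x) = 7.47*3.95 = 29.5065
Total = 29.5065 - 2.381 = 27.1255


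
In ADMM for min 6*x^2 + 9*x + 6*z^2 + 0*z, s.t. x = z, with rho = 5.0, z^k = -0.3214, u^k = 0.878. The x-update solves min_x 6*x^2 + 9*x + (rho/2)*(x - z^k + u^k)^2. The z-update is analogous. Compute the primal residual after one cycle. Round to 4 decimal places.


ADMM iteration with rho = 5.0, z^k = -0.3214, u^k = 0.878
Step 1: x-update.
Minimize 6*x^2 + 9*x + (5.0/2)*(x + 0.3214 + 0.878)^2
FOC: (2*6 + 5.0)*x = -9 + 5.0*(-0.3214 - 0.878)
x^{k+1} = -0.8822
Step 2: z-update.
Minimize 6*z^2 + 0*z + (5.0/2)*(-0.8822 - z + 0.878)^2
FOC: (2*6 + 5.0)*z = 0 + 5.0*(-0.8822 + 0.878)
z^{k+1} = -0.0012
Step 3: u-update.
u^{k+1} = 0.878 - 0.8822 + 0.0012 = -0.0029
Step 4: Primal residual = |-0.8822 + 0.0012| = 0.8809


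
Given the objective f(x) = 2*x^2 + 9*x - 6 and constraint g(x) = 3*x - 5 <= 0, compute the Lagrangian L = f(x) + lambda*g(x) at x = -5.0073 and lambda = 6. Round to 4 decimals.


Step 1: Evaluate f(x).
f(-5.0073) = 2*(-5.0073)^2 + 9*(-5.0073) - 6 = -0.9196
Step 2: Evaluate g(x).
g(-5.0073) = 3*-5.0073 - 5 = -20.0219
Step 3: Compute Lagrangian.
L = -0.9196 + 6*-20.0219 = -121.051


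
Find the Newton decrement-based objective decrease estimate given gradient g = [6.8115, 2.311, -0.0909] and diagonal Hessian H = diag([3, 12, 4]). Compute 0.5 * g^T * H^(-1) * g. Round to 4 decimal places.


Step 1: H is diagonal, so H^(-1) * g = [2.2705, 0.1926, -0.0227].
Step 2: g^T H^(-1) g = sum_i g_i^2 / H_ii
  = (6.8115)^2/3 + (2.311)^2/12 + (-0.0909)^2/4
  = 15.4655 + 0.4451 + 0.0021 = 15.9126
Step 3: Objective decrease = 0.5 * g^T H^(-1) g = 7.9563


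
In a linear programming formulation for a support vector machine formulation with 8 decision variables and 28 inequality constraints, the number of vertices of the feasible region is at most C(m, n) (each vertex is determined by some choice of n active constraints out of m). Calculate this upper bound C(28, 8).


Each vertex corresponds to some choice of n active constraints out of m, so the number of vertices is at most C(m, n) = m! / (n!(m-n)!).
m = 28, n = 8
Numerator: 28 * 27 * 26 * 25 * 24 * 23 * 22 * 21
Denominator: 8! = 40320
C(28, 8) = 3108105


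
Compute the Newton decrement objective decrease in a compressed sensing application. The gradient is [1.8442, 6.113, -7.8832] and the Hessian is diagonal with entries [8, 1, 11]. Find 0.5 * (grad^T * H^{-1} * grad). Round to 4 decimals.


Step 1: H is diagonal, so H^(-1) * g = [0.2305, 6.113, -0.7167].
Step 2: g^T H^(-1) g = sum_i g_i^2 / H_ii
  = (1.8442)^2/8 + (6.113)^2/1 + (-7.8832)^2/11
  = 0.4251 + 37.3688 + 5.6495 = 43.4434
Step 3: Objective decrease = 0.5 * g^T H^(-1) g = 21.7217


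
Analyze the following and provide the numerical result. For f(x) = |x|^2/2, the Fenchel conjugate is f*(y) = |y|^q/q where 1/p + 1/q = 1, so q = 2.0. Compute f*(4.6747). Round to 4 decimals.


The conjugate exponent q satisfies 1/p + 1/q = 1.
p = 2, so q = 2/(2 - 1) = 2.0
|y|^q = 4.6747^2.0 = 21.8528
f*(4.6747) = 21.8528 / 2.0 = 10.9264


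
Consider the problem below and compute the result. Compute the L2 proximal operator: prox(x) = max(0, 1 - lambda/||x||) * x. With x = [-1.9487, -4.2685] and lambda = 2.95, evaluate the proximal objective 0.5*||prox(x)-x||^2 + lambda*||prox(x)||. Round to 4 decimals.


Step 1: Compute ||x||.
||x|| = 4.6923
Step 2: Compute scaling factor.
scale = max(0, 1 - 2.95/4.6923) = 0.3713
Step 3: prox(x) = [-0.7236, -1.5849]
||prox(x)|| = 1.7423
Step 4: Proximal objective.
0.5*||prox-x||^2 = 4.3513
lambda*||prox|| = 5.1398
Total = 9.491


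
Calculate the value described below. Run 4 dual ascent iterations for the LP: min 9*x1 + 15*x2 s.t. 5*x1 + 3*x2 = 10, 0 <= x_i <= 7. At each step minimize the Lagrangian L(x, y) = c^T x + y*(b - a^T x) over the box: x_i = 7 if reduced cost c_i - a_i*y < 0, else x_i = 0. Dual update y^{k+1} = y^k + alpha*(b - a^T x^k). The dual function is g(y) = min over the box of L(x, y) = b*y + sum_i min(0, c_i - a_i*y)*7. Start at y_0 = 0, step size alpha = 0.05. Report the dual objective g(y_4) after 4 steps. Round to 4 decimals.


Dual ascent for LP: min 9*x1 + 15*x2, 5*x1 + 3*x2 = 10, 0 <= x_i <= 7
Step 1: y^k = 0.0, reduced costs: (9.0, 15.0)
  x^k = (0.0, 0.0), subgradient = b - a^T x = 10.0
  y^{k+1} = 0.0 + 0.05*10.0 = 0.5
Step 2: y^k = 0.5, reduced costs: (6.5, 13.5)
  x^k = (0.0, 0.0), subgradient = b - a^T x = 10.0
  y^{k+1} = 0.5 + 0.05*10.0 = 1.0
Step 3: y^k = 1.0, reduced costs: (4.0, 12.0)
  x^k = (0.0, 0.0), subgradient = b - a^T x = 10.0
  y^{k+1} = 1.0 + 0.05*10.0 = 1.5
Step 4: y^k = 1.5, reduced costs: (1.5, 10.5)
  x^k = (0.0, 0.0), subgradient = b - a^T x = 10.0
  y^{k+1} = 1.5 + 0.05*10.0 = 2.0
Dual objective at y_4 = 2.0: reduced costs (-1.0, 9.0), box minimizer x = (7.0, 0.0)
g(y_4) = b*y + (c1 - a1*y)*x1 + (c2 - a2*y)*x2 = 10*2.0 + (-1.0)*7.0 + 9.0*0.0 = 20.0 - 7.0 + 0.0 = 13.0


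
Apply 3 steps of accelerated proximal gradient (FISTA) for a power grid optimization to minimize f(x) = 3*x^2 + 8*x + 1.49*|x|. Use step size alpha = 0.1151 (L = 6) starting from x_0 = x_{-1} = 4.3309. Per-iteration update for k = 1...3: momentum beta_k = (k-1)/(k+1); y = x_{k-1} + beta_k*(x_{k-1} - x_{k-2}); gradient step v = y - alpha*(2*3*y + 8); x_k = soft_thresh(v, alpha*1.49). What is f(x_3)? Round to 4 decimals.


FISTA on f(x) = 3*x^2 + 8*x + 1.49*|x|
L = 6, alpha = 0.1151
Iteration 1: beta = 0.0, y = 4.3309 + 0.0*(4.3309 - 4.3309) = 4.3309
  grad(y) = 33.9854, v = y - alpha*grad = 0.4192
  prox(v) = soft_thresh(0.4192, 0.1715) = 0.2477
Iteration 2: beta = 0.3333, y = 0.2477 + 0.3333*(0.2477 - 4.3309) = -1.1134
  grad(y) = 1.3197, v = y - alpha*grad = -1.2653
  prox(v) = soft_thresh(-1.2653, 0.1715) = -1.0938
Iteration 3: beta = 0.5, y = -1.0938 + 0.5*(-1.0938 - 0.2477) = -1.7645
  grad(y) = -2.5871, v = y - alpha*grad = -1.4667
  prox(v) = soft_thresh(-1.4667, 0.1715) = -1.2952
f(x_3) = 3*(-1.2952)^2 + 8*(-1.2952) + 1.49*|-1.2952| = -3.3991
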